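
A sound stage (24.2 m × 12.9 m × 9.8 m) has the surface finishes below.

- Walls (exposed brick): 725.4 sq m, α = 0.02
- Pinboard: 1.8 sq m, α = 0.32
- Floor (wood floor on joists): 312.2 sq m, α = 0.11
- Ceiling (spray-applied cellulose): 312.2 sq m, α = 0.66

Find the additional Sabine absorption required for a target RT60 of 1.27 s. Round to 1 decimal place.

A₁ = Σ Sᵢαᵢ = 725.4×0.02 + 1.8×0.32 + 312.2×0.11 + 312.2×0.66 = 255.478 sabins.
Target A₂ = 0.161·3059.364/1.27 = 387.841 sabins (V = 3059.364 m³).
ΔA = A₂ − A₁ = 387.841 − 255.478 = 132.4 sabins.

132.4 sabins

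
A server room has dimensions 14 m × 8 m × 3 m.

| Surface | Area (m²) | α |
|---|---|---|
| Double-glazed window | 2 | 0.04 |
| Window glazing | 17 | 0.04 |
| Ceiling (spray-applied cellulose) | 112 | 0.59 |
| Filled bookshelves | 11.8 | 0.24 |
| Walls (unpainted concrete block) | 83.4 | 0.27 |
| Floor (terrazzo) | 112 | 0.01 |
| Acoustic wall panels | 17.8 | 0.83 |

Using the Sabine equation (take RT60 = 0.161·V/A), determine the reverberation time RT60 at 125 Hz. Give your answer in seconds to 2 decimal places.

0.50 s

Equivalent absorption area: A = 2*0.04 + 17*0.04 + 112*0.59 + 11.8*0.24 + 83.4*0.27 + 112*0.01 + 17.8*0.83 = 108.084 m².
Volume V = 14 × 8 × 3 = 336 m³.
RT60 = 0.161 · V / A = 0.161 × 336 / 108.084 = 0.50 s.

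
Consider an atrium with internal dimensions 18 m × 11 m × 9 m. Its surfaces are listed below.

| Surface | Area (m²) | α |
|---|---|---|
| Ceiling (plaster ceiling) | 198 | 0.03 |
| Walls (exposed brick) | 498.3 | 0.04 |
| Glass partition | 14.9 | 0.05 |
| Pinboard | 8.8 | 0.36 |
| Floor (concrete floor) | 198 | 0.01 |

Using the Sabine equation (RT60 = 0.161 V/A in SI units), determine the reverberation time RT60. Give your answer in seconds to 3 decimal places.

Equivalent absorption area: A = 198·0.03 + 498.3·0.04 + 14.9·0.05 + 8.8·0.36 + 198·0.01 = 31.765 m².
V = 18·11·9 = 1782 m³.
RT60 = 0.161 · V / A = 0.161 × 1782 / 31.765 = 9.032 s.

9.032 s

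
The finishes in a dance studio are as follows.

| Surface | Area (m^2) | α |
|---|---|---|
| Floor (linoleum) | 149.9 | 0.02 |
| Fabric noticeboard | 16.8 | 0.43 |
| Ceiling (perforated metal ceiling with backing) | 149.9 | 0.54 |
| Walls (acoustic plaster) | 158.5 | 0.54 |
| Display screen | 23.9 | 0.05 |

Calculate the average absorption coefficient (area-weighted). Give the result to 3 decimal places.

Total surface area S = 499.0 m^2.
Weighted sum Σ Sα = 177.953.
ᾱ = 177.953 / 499.0 = 0.357.

0.357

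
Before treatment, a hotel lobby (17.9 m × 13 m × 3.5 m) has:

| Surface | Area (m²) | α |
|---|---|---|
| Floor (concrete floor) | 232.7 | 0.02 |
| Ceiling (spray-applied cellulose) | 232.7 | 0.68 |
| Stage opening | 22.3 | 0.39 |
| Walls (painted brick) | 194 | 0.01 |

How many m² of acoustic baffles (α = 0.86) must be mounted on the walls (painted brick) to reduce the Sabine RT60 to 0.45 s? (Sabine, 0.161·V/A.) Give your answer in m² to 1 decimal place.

138.7

Summing Sᵢαᵢ: 4.654 + 158.236 + 8.697 + 1.940 → A₁ = 173.527 sabins.
V = 814.45 m³. Target absorption A₂ = 0.161 × 814.45 / 0.45 = 291.392 sabins.
ΔA needed = 291.392 − 173.527 = 117.865 sabins.
Each m² of panel replacing the walls (painted brick) adds (0.86 − 0.01) = 0.85 sabins.
Panel area = 117.865 / 0.85 = 138.7 m².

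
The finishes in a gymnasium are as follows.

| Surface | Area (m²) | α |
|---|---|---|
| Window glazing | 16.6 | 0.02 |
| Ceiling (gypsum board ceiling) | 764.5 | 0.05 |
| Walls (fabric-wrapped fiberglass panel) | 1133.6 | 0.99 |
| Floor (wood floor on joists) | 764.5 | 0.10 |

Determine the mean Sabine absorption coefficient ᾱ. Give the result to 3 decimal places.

Total surface area S = 2679.2 m².
Σ(Sᵢαᵢ) = 16.6*0.02 + 764.5*0.05 + 1133.6*0.99 + 764.5*0.10 = 1237.271.
ᾱ = A/S = 0.462.

0.462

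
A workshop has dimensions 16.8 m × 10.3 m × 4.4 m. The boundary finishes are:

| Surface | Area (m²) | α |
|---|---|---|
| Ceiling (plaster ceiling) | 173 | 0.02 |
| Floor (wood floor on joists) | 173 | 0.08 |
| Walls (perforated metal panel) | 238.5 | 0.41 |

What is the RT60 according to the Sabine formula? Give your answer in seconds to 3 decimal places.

1.065 s

Total absorption A = 173×0.02 + 173×0.08 + 238.5×0.41
  = 3.460 + 13.840 + 97.785 = 115.085 m² sabins.
Room volume: 761.376 m³.
RT60 = 0.161 · V / A = 0.161 × 761.376 / 115.085 = 1.065 s.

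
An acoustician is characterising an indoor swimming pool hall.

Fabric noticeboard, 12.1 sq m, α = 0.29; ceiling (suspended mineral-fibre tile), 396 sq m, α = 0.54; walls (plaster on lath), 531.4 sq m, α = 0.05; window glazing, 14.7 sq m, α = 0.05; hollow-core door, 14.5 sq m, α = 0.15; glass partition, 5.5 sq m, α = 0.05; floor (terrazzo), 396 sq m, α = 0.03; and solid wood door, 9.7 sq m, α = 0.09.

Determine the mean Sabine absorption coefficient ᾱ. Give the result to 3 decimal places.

0.188

Total surface area S = 1379.9 sq m.
Weighted sum Σ Sα = 259.857.
ᾱ = A/S = 0.188.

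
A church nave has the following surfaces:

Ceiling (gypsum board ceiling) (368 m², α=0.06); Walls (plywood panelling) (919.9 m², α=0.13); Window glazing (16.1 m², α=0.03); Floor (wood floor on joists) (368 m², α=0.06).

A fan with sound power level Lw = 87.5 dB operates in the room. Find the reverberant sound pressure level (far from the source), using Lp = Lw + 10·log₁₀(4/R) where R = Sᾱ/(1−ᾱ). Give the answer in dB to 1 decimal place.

Σ(Sᵢαᵢ) = 368·0.06 + 919.9·0.13 + 16.1·0.03 + 368·0.06 = 164.230; total area S = 1672.0 m².
ᾱ = 164.230/1672.0 = 0.0982; R = Sᾱ/(1−ᾱ) = 164.230/(1−0.0982) = 182.114 m².
Lp = 87.5 + 10·log₁₀(4/182.114) = 87.5 + (-16.58) = 70.9 dB.

70.9 dB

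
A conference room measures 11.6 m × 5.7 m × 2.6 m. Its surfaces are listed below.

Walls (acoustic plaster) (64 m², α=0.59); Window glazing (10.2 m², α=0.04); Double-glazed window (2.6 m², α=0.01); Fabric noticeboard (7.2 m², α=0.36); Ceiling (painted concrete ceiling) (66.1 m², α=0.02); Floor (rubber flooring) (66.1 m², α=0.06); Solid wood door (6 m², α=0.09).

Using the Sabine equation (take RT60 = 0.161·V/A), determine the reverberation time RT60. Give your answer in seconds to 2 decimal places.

Total absorption A = 64·0.59 + 10.2·0.04 + 2.6·0.01 + 7.2·0.36 + 66.1·0.02 + 66.1·0.06 + 6·0.09
  = 37.760 + 0.408 + 0.026 + 2.592 + 1.322 + 3.966 + 0.540 = 46.614 m² sabins.
V = 11.6·5.7·2.6 = 171.912 m³.
Sabine: RT60 = 0.161 × 171.912 / 46.614 = 0.59 s.

0.59 s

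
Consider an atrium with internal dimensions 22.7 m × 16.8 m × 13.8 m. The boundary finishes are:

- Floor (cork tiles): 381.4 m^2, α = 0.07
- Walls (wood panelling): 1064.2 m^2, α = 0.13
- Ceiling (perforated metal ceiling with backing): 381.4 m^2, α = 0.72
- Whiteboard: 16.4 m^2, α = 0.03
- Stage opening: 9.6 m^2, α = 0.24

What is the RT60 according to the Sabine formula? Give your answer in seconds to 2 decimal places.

1.92 sec

Equivalent absorption area: A = 381.4·0.07 + 1064.2·0.13 + 381.4·0.72 + 16.4·0.03 + 9.6·0.24 = 442.448 m^2.
V = 22.7·16.8·13.8 = 5262.768 m³.
T = 0.161 V/A = 0.161·5262.768/442.448 = 1.92 s.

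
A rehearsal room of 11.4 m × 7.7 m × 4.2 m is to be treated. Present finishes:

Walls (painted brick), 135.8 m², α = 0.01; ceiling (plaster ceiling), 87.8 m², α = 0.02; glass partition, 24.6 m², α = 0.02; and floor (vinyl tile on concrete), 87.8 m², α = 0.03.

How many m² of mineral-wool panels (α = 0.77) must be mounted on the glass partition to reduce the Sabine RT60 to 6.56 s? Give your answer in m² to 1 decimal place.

A₁ = Σ Sᵢαᵢ = 135.8×0.01 + 87.8×0.02 + 24.6×0.02 + 87.8×0.03 = 6.240 sabins.
V = 368.676 m³. Target absorption A₂ = 0.161 × 368.676 / 6.56 = 9.048 sabins.
ΔA needed = 9.048 − 6.240 = 2.808 sabins.
Net gain per m²: Δα = 0.77 − 0.02 = 0.75.
Area = ΔA/Δα = 2.808/0.75 = 3.7 m².

3.7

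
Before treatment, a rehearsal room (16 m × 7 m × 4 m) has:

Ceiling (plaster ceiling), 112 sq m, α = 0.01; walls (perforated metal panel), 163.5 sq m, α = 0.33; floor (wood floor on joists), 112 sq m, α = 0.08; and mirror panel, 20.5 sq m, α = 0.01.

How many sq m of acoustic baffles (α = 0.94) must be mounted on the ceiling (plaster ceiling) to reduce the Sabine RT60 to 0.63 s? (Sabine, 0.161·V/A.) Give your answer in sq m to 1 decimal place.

Total absorption A₁ = 112*0.01 + 163.5*0.33 + 112*0.08 + 20.5*0.01
  = 1.120 + 53.955 + 8.960 + 0.205 = 64.240 sq m sabins.
V = 448 m³. Target absorption A₂ = 0.161 × 448 / 0.63 = 114.489 sabins.
ΔA needed = 114.489 − 64.240 = 50.249 sabins.
Net gain per sq m: Δα = 0.94 − 0.01 = 0.93.
Panel area = 50.249 / 0.93 = 54.0 sq m.

54.0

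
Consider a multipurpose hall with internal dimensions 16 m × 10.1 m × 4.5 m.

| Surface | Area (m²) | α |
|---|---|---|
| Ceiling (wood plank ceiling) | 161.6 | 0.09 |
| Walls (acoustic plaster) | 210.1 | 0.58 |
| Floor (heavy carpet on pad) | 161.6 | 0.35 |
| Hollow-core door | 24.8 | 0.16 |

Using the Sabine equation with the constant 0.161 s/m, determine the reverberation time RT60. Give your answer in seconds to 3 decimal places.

Equivalent absorption area: A = 161.6·0.09 + 210.1·0.58 + 161.6·0.35 + 24.8·0.16 = 196.930 m².
Volume V = 16 × 10.1 × 4.5 = 727.2 m³.
RT60 = 0.161 · V / A = 0.161 × 727.2 / 196.930 = 0.595 s.

0.595 sec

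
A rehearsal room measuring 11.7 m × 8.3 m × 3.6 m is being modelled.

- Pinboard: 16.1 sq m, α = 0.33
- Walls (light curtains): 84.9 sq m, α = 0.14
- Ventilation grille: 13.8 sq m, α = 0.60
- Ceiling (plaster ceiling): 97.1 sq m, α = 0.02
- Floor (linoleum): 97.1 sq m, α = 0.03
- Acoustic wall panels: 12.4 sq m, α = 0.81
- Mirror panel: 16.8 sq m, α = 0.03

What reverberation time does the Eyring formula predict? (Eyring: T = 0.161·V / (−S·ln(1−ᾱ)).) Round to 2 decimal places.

1.29 s

Total surface area S = 16.1 + 84.9 + 13.8 + 97.1 + 97.1 + 12.4 + 16.8 = 338.2 sq m.
Σ(Sᵢαᵢ) = 16.1·0.33 + 84.9·0.14 + 13.8·0.60 + 97.1·0.02 + 97.1·0.03 + 12.4·0.81 + 16.8·0.03 = 40.882.
Mean coefficient ᾱ = A/S = 0.1209.
Eyring denominator: −S ln(1−ᾱ) = 43.579.
V = 11.7 × 8.3 × 3.6 = 349.596 m³.
RT60 = 0.161 × 349.596 / 43.579 = 1.29 s.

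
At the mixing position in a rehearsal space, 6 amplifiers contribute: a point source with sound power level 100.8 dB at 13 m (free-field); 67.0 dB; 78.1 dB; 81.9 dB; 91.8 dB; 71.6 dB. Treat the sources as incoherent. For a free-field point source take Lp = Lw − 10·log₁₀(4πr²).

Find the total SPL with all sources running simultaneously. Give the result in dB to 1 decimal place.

92.5 dB

Source at 13 m: Lp = 100.8 − 10·log₁₀(4π·13²) = 100.8 − 10·log₁₀(2123.717) = 67.5 dB.
Σ 10^(Lᵢ/10) = 1.758e+09.
Combined level = 10 log₁₀(1.758e+09) = 92.5 dB.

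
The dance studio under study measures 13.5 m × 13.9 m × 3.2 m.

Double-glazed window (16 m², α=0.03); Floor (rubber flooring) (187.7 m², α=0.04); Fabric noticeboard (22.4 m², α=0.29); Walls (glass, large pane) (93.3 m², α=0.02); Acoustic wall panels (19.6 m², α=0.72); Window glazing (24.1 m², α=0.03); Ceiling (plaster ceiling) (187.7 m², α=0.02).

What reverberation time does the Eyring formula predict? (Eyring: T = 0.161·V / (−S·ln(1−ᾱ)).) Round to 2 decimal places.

Total surface area S = 16 + 187.7 + 22.4 + 93.3 + 19.6 + 24.1 + 187.7 = 550.8 m².
Σ(Sᵢαᵢ) = 16·0.03 + 187.7·0.04 + 22.4·0.29 + 93.3·0.02 + 19.6·0.72 + 24.1·0.03 + 187.7·0.02 = 34.939.
ᾱ = 34.939 / 550.8 = 0.0634.
Eyring denominator: −S ln(1−ᾱ) = 36.077.
V = 13.5 × 13.9 × 3.2 = 600.48 m³.
RT60 = 0.161 × 600.48 / 36.077 = 2.68 s.

2.68 seconds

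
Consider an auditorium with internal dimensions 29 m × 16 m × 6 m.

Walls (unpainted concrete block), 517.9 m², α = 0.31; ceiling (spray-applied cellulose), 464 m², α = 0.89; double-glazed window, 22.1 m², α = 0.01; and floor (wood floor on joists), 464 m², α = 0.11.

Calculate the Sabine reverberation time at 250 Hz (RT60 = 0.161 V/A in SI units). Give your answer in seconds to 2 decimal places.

0.72 sec

Equivalent absorption area: A = 517.9×0.31 + 464×0.89 + 22.1×0.01 + 464×0.11 = 624.770 m².
V = 29·16·6 = 2784 m³.
Sabine: RT60 = 0.161 × 2784 / 624.770 = 0.72 s.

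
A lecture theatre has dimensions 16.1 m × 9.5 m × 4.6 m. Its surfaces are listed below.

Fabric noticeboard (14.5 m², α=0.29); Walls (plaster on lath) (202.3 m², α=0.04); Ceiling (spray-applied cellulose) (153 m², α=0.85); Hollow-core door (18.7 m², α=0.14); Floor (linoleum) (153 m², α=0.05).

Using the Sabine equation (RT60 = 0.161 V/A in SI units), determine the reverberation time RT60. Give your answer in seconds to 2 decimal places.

0.74 s

Equivalent absorption area: A = 14.5*0.29 + 202.3*0.04 + 153*0.85 + 18.7*0.14 + 153*0.05 = 152.615 m².
V = 16.1·9.5·4.6 = 703.57 m³.
Sabine: RT60 = 0.161 × 703.57 / 152.615 = 0.74 s.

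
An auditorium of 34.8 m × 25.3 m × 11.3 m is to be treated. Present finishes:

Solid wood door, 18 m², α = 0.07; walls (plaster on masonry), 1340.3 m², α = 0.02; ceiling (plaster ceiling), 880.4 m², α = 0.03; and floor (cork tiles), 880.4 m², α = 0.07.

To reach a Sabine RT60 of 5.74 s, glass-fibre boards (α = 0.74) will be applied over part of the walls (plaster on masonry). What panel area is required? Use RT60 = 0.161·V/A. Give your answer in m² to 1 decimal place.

Equivalent absorption area: A₁ = 18*0.07 + 1340.3*0.02 + 880.4*0.03 + 880.4*0.07 = 116.106 m².
Required A₂ = 0.161·9948.972/5.74 = 279.057 sabins.
Absorption to add: 279.057 − 116.106 = 162.951 sabins.
Net gain per m²: Δα = 0.74 − 0.02 = 0.72.
Area = ΔA/Δα = 162.951/0.72 = 226.3 m².

226.3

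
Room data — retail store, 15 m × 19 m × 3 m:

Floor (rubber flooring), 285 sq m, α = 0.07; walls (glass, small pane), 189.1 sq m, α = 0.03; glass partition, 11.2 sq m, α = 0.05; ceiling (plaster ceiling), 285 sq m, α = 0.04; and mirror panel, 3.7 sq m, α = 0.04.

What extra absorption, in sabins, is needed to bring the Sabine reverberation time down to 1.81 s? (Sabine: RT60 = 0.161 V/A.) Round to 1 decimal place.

38.3 sabins

Summing Sᵢαᵢ: 19.950 + 5.673 + 0.560 + 11.400 + 0.148 → A₁ = 37.731 sabins.
For T = 1.81 s, need A₂ = 0.161·V/T = 0.161·855/1.81 = 76.052 sabins.
Additional absorption ΔA = 76.052 − 37.731 = 38.3 sabins.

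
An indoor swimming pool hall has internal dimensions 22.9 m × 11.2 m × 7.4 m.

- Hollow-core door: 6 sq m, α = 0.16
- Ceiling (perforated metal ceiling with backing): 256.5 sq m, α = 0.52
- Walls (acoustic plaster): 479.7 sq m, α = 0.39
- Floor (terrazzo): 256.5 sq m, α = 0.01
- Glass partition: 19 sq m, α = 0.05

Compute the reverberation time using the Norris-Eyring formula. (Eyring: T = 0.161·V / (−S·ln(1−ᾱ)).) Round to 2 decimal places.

Total surface area S = 6 + 256.5 + 479.7 + 256.5 + 19 = 1017.7 sq m.
Absorption A = 6·0.16 + 256.5·0.52 + 479.7·0.39 + 256.5·0.01 + 19·0.05 = 324.938 sabins.
Mean coefficient ᾱ = A/S = 0.3193.
−S·ln(1−ᾱ) = −1017.7 × ln(1 − 0.3193) = 391.442.
V = 22.9 × 11.2 × 7.4 = 1897.952 m³.
RT60 = 0.161 × 1897.952 / 391.442 = 0.78 s.

0.78 s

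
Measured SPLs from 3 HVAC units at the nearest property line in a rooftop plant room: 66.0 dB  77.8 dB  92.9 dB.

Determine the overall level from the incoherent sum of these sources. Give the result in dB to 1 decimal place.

93.0 dB

Sum in the linear (power) domain: Σ 10^(Lᵢ/10) = 10^(66.0/10) + 10^(77.8/10) + 10^(92.9/10) = 2.014e+09.
Combined level = 10 log₁₀(2.014e+09) = 93.0 dB.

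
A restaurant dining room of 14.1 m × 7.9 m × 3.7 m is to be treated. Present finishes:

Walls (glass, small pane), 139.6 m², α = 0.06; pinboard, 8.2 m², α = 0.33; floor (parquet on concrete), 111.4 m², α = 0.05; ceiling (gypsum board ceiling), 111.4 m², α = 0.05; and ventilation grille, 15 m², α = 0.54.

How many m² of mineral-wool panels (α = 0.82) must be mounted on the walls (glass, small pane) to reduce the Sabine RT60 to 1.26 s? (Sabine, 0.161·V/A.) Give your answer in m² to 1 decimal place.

A₁ = Σ Sᵢαᵢ = 139.6*0.06 + 8.2*0.33 + 111.4*0.05 + 111.4*0.05 + 15*0.54 = 30.322 sabins.
V = 412.143 m³. Target absorption A₂ = 0.161 × 412.143 / 1.26 = 52.663 sabins.
Absorption to add: 52.663 − 30.322 = 22.341 sabins.
Net gain per m²: Δα = 0.82 − 0.06 = 0.76.
Panel area = 22.341 / 0.76 = 29.4 m².

29.4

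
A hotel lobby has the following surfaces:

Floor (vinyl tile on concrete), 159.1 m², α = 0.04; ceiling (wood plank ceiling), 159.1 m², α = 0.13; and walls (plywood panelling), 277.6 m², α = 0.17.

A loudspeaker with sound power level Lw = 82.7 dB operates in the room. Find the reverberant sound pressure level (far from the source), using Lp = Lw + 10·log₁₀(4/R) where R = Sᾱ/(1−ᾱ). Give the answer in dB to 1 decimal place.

A = 74.239 sabins; S = 595.8 m².
ᾱ = 74.239/595.8 = 0.1246; R = Sᾱ/(1−ᾱ) = 74.239/(1−0.1246) = 84.806 m².
Lp = 82.7 + 10·log₁₀(4/84.806) = 82.7 + (-13.26) = 69.4 dB.

69.4 dB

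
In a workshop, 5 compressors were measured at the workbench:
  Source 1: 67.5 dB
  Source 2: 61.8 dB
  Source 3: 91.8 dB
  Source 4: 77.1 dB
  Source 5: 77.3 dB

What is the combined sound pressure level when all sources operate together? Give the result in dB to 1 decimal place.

92.1 dB

Σ 10^(Lᵢ/10) = 1.626e+09.
Combined level = 10 log₁₀(1.626e+09) = 92.1 dB.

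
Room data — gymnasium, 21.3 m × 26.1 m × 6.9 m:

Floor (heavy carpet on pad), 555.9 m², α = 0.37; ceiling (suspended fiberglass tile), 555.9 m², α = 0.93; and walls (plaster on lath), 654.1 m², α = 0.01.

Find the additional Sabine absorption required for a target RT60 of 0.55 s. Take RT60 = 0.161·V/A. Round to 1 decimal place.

A₁ = Σ Sᵢαᵢ = 555.9*0.37 + 555.9*0.93 + 654.1*0.01 = 729.211 sabins.
For T = 0.55 s, need A₂ = 0.161·V/T = 0.161·3835.917/0.55 = 1122.878 sabins.
ΔA = A₂ − A₁ = 1122.878 − 729.211 = 393.7 sabins.

393.7 sabins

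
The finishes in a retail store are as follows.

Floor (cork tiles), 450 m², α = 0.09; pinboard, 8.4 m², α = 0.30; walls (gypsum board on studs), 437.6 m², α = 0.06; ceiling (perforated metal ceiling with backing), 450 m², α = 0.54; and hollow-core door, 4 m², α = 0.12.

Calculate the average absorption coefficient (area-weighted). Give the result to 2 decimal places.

0.23

Total surface area S = 1350.0 m².
Weighted sum Σ Sα = 312.756.
ᾱ = 312.756 / 1350.0 = 0.23.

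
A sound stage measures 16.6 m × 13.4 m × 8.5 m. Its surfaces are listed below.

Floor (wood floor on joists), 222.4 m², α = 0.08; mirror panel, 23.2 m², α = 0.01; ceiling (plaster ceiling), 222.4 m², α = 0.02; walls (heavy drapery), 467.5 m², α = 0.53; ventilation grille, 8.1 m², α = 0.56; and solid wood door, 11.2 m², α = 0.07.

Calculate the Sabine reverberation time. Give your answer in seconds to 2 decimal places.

1.10 seconds

A = Σ Sᵢαᵢ = 222.4*0.08 + 23.2*0.01 + 222.4*0.02 + 467.5*0.53 + 8.1*0.56 + 11.2*0.07 = 275.567 sabins.
V = 16.6·13.4·8.5 = 1890.74 m³.
T = 0.161 V/A = 0.161·1890.74/275.567 = 1.10 s.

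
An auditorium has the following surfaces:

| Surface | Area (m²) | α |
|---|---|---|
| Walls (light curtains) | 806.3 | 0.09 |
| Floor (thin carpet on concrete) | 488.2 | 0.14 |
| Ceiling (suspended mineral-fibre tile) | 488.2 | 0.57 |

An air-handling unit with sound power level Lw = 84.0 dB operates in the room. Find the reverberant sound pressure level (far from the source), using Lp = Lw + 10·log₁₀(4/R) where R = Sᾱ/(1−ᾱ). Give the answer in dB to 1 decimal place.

Σ(Sᵢαᵢ) = 806.3×0.09 + 488.2×0.14 + 488.2×0.57 = 419.189; total area S = 1782.7 m².
ᾱ = 419.189/1782.7 = 0.2351; R = Sᾱ/(1−ᾱ) = 419.189/(1−0.2351) = 548.031 m².
Lp = 84.0 + 10·log₁₀(4/548.031) = 84.0 + (-21.37) = 62.6 dB.

62.6 dB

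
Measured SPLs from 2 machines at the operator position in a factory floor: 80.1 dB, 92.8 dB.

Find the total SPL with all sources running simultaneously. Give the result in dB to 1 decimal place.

Σ 10^(Lᵢ/10) = 2.008e+09.
Combined level = 10 log₁₀(2.008e+09) = 93.0 dB.

93.0 dB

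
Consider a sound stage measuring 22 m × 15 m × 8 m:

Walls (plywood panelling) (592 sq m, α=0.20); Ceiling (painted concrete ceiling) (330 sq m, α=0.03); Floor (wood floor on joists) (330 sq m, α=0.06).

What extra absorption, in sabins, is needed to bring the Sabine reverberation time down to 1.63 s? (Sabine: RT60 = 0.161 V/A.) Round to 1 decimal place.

112.7 sabins

A₁ = Σ Sᵢαᵢ = 592×0.20 + 330×0.03 + 330×0.06 = 148.100 sabins.
For T = 1.63 s, need A₂ = 0.161·V/T = 0.161·2640/1.63 = 260.761 sabins.
Additional absorption ΔA = 260.761 − 148.100 = 112.7 sabins.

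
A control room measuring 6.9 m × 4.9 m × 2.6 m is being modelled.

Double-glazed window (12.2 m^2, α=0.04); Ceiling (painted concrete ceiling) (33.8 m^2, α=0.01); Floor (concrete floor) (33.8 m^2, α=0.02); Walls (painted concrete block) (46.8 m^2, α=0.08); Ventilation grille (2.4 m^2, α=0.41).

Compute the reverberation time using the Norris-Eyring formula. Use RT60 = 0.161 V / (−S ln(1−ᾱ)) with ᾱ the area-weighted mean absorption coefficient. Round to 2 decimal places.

2.22 seconds

Total surface area S = 12.2 + 33.8 + 33.8 + 46.8 + 2.4 = 129.0 m^2.
Σ(Sᵢαᵢ) = 12.2×0.04 + 33.8×0.01 + 33.8×0.02 + 46.8×0.08 + 2.4×0.41 = 6.230.
ᾱ = 6.230 / 129.0 = 0.0483.
Eyring denominator: −S ln(1−ᾱ) = 6.386.
V = 6.9 × 4.9 × 2.6 = 87.906 m³.
T = 0.161·V/[−S·ln(1−ᾱ)] = 0.161·87.906/6.386 = 2.22 s.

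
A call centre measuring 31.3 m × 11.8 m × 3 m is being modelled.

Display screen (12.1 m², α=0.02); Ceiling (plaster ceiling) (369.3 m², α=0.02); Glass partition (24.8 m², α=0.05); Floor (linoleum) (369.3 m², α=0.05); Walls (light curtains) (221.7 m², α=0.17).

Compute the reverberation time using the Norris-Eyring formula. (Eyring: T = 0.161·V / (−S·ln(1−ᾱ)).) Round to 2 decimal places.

Total surface area S = 12.1 + 369.3 + 24.8 + 369.3 + 221.7 = 997.2 m².
Σ(Sᵢαᵢ) = 12.1×0.02 + 369.3×0.02 + 24.8×0.05 + 369.3×0.05 + 221.7×0.17 = 65.022.
Mean coefficient ᾱ = A/S = 0.0652.
Eyring denominator: −S ln(1−ᾱ) = 67.234.
V = 31.3 × 11.8 × 3 = 1108.02 m³.
RT60 = 0.161 × 1108.02 / 67.234 = 2.65 s.

2.65 seconds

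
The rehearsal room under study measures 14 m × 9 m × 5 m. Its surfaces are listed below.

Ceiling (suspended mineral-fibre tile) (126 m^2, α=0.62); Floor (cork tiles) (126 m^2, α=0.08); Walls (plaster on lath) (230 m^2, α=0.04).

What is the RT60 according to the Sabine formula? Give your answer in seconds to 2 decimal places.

Total absorption A = 126·0.62 + 126·0.08 + 230·0.04
  = 78.120 + 10.080 + 9.200 = 97.400 m^2 sabins.
Room volume: 630 m³.
RT60 = 0.161 · V / A = 0.161 × 630 / 97.400 = 1.04 s.

1.04 seconds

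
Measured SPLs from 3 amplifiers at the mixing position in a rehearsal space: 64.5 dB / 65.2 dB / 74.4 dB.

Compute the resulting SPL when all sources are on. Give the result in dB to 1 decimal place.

Σ 10^(Lᵢ/10) = 3.367e+07.
Back to dB: 10·log₁₀ Σ = 75.3 dB.

75.3 dB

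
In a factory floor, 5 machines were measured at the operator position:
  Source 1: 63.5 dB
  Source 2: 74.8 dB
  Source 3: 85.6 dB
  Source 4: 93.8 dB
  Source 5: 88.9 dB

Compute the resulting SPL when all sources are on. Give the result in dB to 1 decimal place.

Σ 10^(Lᵢ/10) = 3.571e+09.
Combined level = 10 log₁₀(3.571e+09) = 95.5 dB.

95.5 dB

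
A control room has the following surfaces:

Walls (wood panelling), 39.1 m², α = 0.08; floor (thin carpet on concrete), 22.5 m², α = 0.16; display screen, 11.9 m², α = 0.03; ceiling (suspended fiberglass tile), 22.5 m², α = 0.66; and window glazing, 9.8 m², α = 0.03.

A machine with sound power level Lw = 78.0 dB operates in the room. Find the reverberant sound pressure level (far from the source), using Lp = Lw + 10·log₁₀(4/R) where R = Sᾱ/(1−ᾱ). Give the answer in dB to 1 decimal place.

69.5 dB

A = 22.229 sabins; S = 105.8 m².
ᾱ = 0.2101, so room constant R = A/(1−ᾱ) = 28.142 m².
Lp = 78.0 + 10·log₁₀(4/28.142) = 78.0 + (-8.47) = 69.5 dB.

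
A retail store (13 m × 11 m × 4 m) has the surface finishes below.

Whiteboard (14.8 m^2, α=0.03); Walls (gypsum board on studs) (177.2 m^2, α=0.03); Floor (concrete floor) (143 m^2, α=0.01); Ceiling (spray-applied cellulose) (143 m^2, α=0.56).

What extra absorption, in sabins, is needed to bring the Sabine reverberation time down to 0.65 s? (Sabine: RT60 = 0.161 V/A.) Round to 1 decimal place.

Total absorption A₁ = 14.8·0.03 + 177.2·0.03 + 143·0.01 + 143·0.56
  = 0.444 + 5.316 + 1.430 + 80.080 = 87.270 m^2 sabins.
Target A₂ = 0.161·572/0.65 = 141.680 sabins (V = 572 m³).
Additional absorption ΔA = 141.680 − 87.270 = 54.4 sabins.

54.4 sabins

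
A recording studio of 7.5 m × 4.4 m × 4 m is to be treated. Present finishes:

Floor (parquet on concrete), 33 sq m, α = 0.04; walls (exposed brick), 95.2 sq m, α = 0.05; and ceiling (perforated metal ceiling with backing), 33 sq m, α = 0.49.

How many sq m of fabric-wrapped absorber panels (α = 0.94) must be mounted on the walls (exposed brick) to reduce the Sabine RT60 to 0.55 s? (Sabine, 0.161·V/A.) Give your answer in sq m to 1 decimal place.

Equivalent absorption area: A₁ = 33×0.04 + 95.2×0.05 + 33×0.49 = 22.250 sq m.
V = 132 m³. Target absorption A₂ = 0.161 × 132 / 0.55 = 38.640 sabins.
ΔA needed = 38.640 − 22.250 = 16.390 sabins.
Net gain per sq m: Δα = 0.94 − 0.05 = 0.89.
Panel area = 16.390 / 0.89 = 18.4 sq m.

18.4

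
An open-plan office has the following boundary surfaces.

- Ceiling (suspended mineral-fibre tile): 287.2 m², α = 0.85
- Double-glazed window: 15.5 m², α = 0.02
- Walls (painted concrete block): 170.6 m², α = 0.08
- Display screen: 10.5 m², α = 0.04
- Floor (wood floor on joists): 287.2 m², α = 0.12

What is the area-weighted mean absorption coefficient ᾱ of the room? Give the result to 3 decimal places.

0.380

S = Σ Sᵢ = 287.2 + 15.5 + 170.6 + 10.5 + 287.2 = 771.0 m².
Σ(Sᵢαᵢ) = 287.2×0.85 + 15.5×0.02 + 170.6×0.08 + 10.5×0.04 + 287.2×0.12 = 292.962.
ᾱ = A/S = 0.380.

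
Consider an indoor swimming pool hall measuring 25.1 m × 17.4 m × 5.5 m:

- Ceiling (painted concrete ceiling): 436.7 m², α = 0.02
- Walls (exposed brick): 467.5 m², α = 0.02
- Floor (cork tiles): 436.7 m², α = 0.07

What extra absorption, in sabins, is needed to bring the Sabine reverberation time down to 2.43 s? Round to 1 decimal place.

Equivalent absorption area: A₁ = 436.7·0.02 + 467.5·0.02 + 436.7·0.07 = 48.653 m².
Target A₂ = 0.161·2402.07/2.43 = 159.149 sabins (V = 2402.07 m³).
Additional absorption ΔA = 159.149 − 48.653 = 110.5 sabins.

110.5 sabins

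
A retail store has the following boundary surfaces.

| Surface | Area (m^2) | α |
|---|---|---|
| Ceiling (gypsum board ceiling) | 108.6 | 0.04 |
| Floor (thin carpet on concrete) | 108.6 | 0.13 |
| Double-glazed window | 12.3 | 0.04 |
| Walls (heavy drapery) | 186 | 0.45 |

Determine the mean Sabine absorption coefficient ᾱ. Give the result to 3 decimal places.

0.247

Total surface area S = 415.5 m^2.
Weighted sum Σ Sα = 102.654.
ᾱ = 102.654 / 415.5 = 0.247.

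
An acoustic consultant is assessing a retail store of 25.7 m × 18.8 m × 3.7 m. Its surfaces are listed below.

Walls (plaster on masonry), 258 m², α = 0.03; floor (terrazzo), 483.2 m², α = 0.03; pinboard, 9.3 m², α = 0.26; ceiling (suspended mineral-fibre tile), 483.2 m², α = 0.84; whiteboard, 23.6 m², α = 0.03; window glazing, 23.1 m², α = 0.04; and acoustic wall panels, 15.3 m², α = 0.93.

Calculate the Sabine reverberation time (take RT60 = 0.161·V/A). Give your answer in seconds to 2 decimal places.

Total absorption A = 258×0.03 + 483.2×0.03 + 9.3×0.26 + 483.2×0.84 + 23.6×0.03 + 23.1×0.04 + 15.3×0.93
  = 7.740 + 14.496 + 2.418 + 405.888 + 0.708 + 0.924 + 14.229 = 446.403 m² sabins.
Volume V = 25.7 × 18.8 × 3.7 = 1787.692 m³.
Sabine: RT60 = 0.161 × 1787.692 / 446.403 = 0.64 s.

0.64 s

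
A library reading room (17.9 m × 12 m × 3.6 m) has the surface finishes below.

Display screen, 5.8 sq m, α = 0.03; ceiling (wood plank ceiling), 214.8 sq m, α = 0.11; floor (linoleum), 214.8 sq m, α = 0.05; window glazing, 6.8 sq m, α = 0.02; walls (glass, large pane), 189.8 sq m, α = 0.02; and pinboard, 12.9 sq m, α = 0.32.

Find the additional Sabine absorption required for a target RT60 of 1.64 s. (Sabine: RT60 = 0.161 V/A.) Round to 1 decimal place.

33.3 sabins

Total absorption A₁ = 5.8·0.03 + 214.8·0.11 + 214.8·0.05 + 6.8·0.02 + 189.8·0.02 + 12.9·0.32
  = 0.174 + 23.628 + 10.740 + 0.136 + 3.796 + 4.128 = 42.602 sq m sabins.
For T = 1.64 s, need A₂ = 0.161·V/T = 0.161·773.28/1.64 = 75.913 sabins.
Shortfall: 75.913 − 42.602 = 33.3 sabins.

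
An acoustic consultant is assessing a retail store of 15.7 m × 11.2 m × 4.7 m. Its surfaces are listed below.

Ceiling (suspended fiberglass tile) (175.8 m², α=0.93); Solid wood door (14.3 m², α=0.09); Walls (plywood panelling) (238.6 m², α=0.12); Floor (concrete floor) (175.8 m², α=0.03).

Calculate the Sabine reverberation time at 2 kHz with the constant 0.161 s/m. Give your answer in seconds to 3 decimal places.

A = Σ Sᵢαᵢ = 175.8·0.93 + 14.3·0.09 + 238.6·0.12 + 175.8·0.03 = 198.687 sabins.
Room volume: 826.448 m³.
T = 0.161 V/A = 0.161·826.448/198.687 = 0.670 s.

0.670 seconds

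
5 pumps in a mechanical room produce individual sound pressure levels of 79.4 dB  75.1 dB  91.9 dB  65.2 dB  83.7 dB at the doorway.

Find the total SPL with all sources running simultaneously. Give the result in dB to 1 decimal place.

Σ 10^(Lᵢ/10) = 1.906e+09.
Back to dB: 10·log₁₀ Σ = 92.8 dB.

92.8 dB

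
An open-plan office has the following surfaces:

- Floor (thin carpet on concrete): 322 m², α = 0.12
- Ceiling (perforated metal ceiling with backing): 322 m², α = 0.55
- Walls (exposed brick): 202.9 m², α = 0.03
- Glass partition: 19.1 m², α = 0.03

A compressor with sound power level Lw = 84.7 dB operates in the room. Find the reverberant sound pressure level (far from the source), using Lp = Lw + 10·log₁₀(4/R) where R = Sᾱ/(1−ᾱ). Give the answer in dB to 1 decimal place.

66.0 dB

A = 222.400 sabins; S = 866.0 m².
ᾱ = 222.400/866.0 = 0.2568; R = Sᾱ/(1−ᾱ) = 222.400/(1−0.2568) = 299.247 m².
Lp = 84.7 + 10·log₁₀(4/299.247) = 84.7 + (-18.74) = 66.0 dB.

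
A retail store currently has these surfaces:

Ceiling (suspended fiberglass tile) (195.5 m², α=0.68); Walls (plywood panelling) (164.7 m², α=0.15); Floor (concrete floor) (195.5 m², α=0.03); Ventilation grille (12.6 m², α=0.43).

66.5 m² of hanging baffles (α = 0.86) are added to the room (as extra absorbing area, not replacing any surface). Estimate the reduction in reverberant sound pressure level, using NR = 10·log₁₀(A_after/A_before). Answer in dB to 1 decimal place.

Equivalent absorption area: A_before = 195.5*0.68 + 164.7*0.15 + 195.5*0.03 + 12.6*0.43 = 168.928 m².
Added absorption = 66.5 × 0.86 = 57.190 sabins.
A_after = 168.928 + 57.190 = 226.118 sabins.
Reduction = 10 log₁₀(A_after/A_before) = 10 log₁₀(1.3385) = 1.3 dB.

1.3 dB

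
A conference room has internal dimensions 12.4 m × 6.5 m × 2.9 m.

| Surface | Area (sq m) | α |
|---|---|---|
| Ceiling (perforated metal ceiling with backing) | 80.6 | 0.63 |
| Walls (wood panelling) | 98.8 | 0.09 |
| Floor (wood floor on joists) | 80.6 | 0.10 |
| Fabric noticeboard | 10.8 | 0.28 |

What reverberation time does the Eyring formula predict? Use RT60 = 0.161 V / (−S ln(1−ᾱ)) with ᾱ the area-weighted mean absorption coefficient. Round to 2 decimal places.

Total surface area S = 80.6 + 98.8 + 80.6 + 10.8 = 270.8 sq m.
Σ(Sᵢαᵢ) = 80.6·0.63 + 98.8·0.09 + 80.6·0.10 + 10.8·0.28 = 70.754.
Mean coefficient ᾱ = A/S = 0.2613.
−S·ln(1−ᾱ) = −270.8 × ln(1 − 0.2613) = 82.015.
V = 12.4 × 6.5 × 2.9 = 233.74 m³.
RT60 = 0.161 × 233.74 / 82.015 = 0.46 s.

0.46 s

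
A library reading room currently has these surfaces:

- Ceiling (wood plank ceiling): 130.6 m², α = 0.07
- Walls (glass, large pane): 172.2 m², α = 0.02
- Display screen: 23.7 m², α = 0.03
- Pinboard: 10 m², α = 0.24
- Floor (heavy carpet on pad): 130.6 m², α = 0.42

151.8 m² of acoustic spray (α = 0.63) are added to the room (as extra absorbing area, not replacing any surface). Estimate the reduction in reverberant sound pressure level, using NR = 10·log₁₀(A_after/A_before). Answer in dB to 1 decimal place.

Summing Sᵢαᵢ: 9.142 + 3.444 + 0.711 + 2.400 + 54.852 → A_before = 70.549 sabins.
Added absorption = 151.8 × 0.63 = 95.634 sabins.
New total A_after = 166.183 sabins.
Reduction = 10 log₁₀(A_after/A_before) = 10 log₁₀(2.3556) = 3.7 dB.

3.7 dB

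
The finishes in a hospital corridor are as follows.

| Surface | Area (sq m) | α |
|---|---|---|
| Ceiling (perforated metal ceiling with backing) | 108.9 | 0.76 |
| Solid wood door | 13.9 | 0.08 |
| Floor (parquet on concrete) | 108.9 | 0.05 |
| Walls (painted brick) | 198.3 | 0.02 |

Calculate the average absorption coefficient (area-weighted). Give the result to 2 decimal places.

S = Σ Sᵢ = 108.9 + 13.9 + 108.9 + 198.3 = 430.0 sq m.
Weighted sum Σ Sα = 93.287.
ᾱ = 93.287 / 430.0 = 0.22.

0.22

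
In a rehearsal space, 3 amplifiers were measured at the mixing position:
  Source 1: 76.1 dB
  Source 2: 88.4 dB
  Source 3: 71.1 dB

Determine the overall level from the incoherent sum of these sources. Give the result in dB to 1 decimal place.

Converting to relative power and adding: 10^(76.1/10) + 10^(88.4/10) + 10^(71.1/10) = 7.455e+08.
Combined level = 10 log₁₀(7.455e+08) = 88.7 dB.

88.7 dB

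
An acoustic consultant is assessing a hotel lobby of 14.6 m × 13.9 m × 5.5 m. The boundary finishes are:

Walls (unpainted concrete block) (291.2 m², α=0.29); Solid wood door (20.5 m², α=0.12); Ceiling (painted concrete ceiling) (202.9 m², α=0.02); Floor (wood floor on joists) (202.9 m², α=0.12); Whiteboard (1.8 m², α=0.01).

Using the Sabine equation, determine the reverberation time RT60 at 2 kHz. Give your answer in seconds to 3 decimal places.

1.558 seconds

Total absorption A = 291.2×0.29 + 20.5×0.12 + 202.9×0.02 + 202.9×0.12 + 1.8×0.01
  = 84.448 + 2.460 + 4.058 + 24.348 + 0.018 = 115.332 m² sabins.
Room volume: 1116.17 m³.
T = 0.161 V/A = 0.161·1116.17/115.332 = 1.558 s.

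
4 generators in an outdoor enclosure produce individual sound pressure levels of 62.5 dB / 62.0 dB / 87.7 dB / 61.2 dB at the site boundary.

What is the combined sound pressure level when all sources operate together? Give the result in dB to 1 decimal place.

Σ 10^(Lᵢ/10) = 5.935e+08.
Back to dB: 10·log₁₀ Σ = 87.7 dB.

87.7 dB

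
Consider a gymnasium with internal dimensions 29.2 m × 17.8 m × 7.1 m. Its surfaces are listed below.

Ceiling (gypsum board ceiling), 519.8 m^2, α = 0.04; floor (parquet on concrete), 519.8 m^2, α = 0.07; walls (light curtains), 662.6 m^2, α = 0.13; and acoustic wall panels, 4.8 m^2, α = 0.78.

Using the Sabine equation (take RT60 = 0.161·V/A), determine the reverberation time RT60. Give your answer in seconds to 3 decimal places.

Summing Sᵢαᵢ: 20.792 + 36.386 + 86.138 + 3.744 → A = 147.060 sabins.
Volume V = 29.2 × 17.8 × 7.1 = 3690.296 m³.
Sabine: RT60 = 0.161 × 3690.296 / 147.060 = 4.040 s.

4.040 s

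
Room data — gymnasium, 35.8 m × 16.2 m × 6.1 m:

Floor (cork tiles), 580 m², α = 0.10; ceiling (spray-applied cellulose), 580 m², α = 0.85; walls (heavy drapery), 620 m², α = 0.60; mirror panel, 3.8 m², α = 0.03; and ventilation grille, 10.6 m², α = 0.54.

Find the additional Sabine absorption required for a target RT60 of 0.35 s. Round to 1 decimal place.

698.5 sabins

A₁ = Σ Sᵢαᵢ = 580*0.10 + 580*0.85 + 620*0.60 + 3.8*0.03 + 10.6*0.54 = 928.838 sabins.
V = 3537.756 m³. Required absorption A₂ = 0.161 × 3537.756 / 0.35 = 1627.368 sabins.
ΔA = A₂ − A₁ = 1627.368 − 928.838 = 698.5 sabins.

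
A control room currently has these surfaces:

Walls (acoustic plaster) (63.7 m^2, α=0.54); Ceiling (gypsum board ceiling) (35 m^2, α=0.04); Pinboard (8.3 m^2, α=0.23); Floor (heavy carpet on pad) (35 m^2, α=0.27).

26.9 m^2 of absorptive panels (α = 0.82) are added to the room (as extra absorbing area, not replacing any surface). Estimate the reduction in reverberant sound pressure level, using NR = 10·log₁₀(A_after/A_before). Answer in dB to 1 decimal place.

Equivalent absorption area: A_before = 63.7*0.54 + 35*0.04 + 8.3*0.23 + 35*0.27 = 47.157 m^2.
Added absorption = 26.9 × 0.82 = 22.058 sabins.
A_after = 47.157 + 22.058 = 69.215 sabins.
NR = 10·log₁₀(69.215/47.157) = 1.7 dB.

1.7 dB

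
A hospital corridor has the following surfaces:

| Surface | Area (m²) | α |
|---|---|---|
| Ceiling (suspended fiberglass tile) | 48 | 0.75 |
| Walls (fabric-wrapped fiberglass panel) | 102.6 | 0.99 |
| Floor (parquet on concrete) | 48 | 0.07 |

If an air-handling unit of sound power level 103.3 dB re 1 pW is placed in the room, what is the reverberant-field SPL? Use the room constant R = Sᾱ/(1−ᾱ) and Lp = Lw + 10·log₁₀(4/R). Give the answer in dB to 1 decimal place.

A = 140.934 sabins; S = 198.6 m².
ᾱ = 140.934/198.6 = 0.7096; R = Sᾱ/(1−ᾱ) = 140.934/(1−0.7096) = 485.310 m².
Lp = 103.3 + 10·log₁₀(4/485.310) = 103.3 + (-20.84) = 82.5 dB.

82.5 dB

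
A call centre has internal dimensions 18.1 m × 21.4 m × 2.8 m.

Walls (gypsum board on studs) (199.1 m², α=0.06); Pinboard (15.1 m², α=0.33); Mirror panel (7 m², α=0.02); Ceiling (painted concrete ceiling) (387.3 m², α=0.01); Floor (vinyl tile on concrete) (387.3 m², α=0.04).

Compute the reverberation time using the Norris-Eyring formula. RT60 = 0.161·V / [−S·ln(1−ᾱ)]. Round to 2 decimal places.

4.70 sec

Total surface area S = 199.1 + 15.1 + 7 + 387.3 + 387.3 = 995.8 m².
Absorption A = 199.1×0.06 + 15.1×0.33 + 7×0.02 + 387.3×0.01 + 387.3×0.04 = 36.434 sabins.
ᾱ = 36.434 / 995.8 = 0.0366.
−S·ln(1−ᾱ) = −995.8 × ln(1 − 0.0366) = 37.130.
V = 18.1 × 21.4 × 2.8 = 1084.552 m³.
T = 0.161·V/[−S·ln(1−ᾱ)] = 0.161·1084.552/37.130 = 4.70 s.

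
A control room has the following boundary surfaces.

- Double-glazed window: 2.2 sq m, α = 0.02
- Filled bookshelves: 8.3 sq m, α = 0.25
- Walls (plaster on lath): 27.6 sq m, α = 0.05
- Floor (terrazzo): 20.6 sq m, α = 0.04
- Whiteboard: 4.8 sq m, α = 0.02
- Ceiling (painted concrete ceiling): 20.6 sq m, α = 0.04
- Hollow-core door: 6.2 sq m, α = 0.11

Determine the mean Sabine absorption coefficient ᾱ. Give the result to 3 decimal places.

0.066

Total surface area S = 90.3 sq m.
A = 2.2*0.02 + 8.3*0.25 + 27.6*0.05 + 20.6*0.04 + 4.8*0.02 + 20.6*0.04 + 6.2*0.11 = 5.925 sabins.
ᾱ = A/S = 0.066.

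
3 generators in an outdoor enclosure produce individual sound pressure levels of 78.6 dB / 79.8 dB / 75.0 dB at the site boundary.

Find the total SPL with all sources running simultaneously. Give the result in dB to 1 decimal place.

83.0 dB

Σ 10^(Lᵢ/10) = 1.996e+08.
L_total = 10·log₁₀(1.996e+08) = 83.0 dB.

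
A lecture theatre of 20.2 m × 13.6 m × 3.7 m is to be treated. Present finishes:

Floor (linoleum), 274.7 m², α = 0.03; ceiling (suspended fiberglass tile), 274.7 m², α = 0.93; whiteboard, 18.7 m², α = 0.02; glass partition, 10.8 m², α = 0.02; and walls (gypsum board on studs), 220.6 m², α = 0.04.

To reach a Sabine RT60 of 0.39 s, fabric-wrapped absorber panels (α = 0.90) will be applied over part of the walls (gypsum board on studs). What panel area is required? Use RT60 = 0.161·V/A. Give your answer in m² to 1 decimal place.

Summing Sᵢαᵢ: 8.241 + 255.471 + 0.374 + 0.216 + 8.824 → A₁ = 273.126 sabins.
V = 1016.464 m³. Target absorption A₂ = 0.161 × 1016.464 / 0.39 = 419.617 sabins.
ΔA needed = 419.617 − 273.126 = 146.491 sabins.
Each m² of panel replacing the walls (gypsum board on studs) adds (0.90 − 0.04) = 0.86 sabins.
Area = ΔA/Δα = 146.491/0.86 = 170.3 m².

170.3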